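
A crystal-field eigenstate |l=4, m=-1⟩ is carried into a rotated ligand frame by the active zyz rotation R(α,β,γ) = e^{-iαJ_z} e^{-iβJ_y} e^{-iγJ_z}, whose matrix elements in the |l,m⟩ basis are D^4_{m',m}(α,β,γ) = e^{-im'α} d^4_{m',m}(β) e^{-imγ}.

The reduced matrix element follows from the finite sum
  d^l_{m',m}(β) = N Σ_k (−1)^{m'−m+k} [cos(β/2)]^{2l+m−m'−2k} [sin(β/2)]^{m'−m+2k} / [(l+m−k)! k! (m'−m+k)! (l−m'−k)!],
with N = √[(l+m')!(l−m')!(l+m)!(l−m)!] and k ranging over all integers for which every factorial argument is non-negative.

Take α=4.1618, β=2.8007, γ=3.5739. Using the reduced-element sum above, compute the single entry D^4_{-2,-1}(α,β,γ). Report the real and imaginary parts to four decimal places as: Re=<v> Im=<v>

First d^4_{-2,-1}(β=2.8007), then the phase factors e^{-i(-2)α} and e^{-i(-1)γ}:
Half-angle: c=0.169622, s=0.985509. N=√(2·720·6·120)=1018.233765
Admissible k: 1..3 (factorial args all ≥0)
  k=1: (−1)^0·1018.2338/(240)·0.1696^7·0.9855^1 = +0.000017
  k=2: (−1)^1·1018.2338/(48)·0.1696^5·0.9855^3 = -0.002851
  k=3: (−1)^2·1018.2338/(72)·0.1696^3·0.9855^5 = +0.064160
d^4_{-2,-1}(2.8007) = +0.000017 -0.002851 +0.064160 = +0.061326
Phases: e^{-i·(-2)·4.1618}=-0.452546+0.891741i, e^{-i·(-1)·3.5739}=-0.908001-0.418967i ⇒ D=+0.048112-0.038028i

Re=0.0481 Im=-0.0380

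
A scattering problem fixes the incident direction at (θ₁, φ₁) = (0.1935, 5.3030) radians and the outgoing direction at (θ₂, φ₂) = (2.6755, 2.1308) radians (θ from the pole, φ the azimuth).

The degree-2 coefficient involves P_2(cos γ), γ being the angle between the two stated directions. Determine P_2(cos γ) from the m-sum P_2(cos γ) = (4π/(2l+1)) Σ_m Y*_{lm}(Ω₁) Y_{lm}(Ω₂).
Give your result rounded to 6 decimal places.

Expand P_2 via completeness: Σ_{m} conj(Y_{2,m}) at Ω₁ times Y_{2,m} at Ω₂ —
  term(m=-2) = 0.00111 + 0.00007j   from Y*(Ω₁)=-0.00542 - 0.01321j, Y(Ω₂)=-0.03399 + 0.07022j
  term(m=-1) = 0.04519 + 0.00138j   from Y*(Ω₁)=0.08118 - 0.12109j, Y(Ω₂)=0.16475 + 0.26277j
  term(m=+0) = 0.26197 + 0.00000j   from Y*(Ω₁)=0.59580 + 0.00000j, Y(Ω₂)=0.43969 + 0.00000j
  term(m=+1) = 0.04519 - 0.00138j   from Y*(Ω₁)=-0.08118 - 0.12109j, Y(Ω₂)=-0.16475 + 0.26277j
  term(m=+2) = 0.00111 - 0.00007j   from Y*(Ω₁)=-0.00542 + 0.01321j, Y(Ω₂)=-0.03399 - 0.07022j
Accumulated sum 0.35458 + 0.00000j; after 4π/(2l+1) scaling, 0.89116 + 0.00000j ⇒ P_2 = 0.891156

0.891156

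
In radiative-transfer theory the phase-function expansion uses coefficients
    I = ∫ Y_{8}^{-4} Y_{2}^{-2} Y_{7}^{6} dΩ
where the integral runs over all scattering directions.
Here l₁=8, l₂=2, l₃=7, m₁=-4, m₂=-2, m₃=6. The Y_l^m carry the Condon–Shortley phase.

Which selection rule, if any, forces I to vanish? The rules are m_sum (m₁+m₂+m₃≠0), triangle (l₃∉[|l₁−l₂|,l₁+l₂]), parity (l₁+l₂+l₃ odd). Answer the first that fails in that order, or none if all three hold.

Σmᵢ = 0  ✓
l₃∈[|l₁−l₂|,l₁+l₂]=[6,10], have l₃=7  ✓
Σlᵢ = 17 ⇒ odd  ✗

parity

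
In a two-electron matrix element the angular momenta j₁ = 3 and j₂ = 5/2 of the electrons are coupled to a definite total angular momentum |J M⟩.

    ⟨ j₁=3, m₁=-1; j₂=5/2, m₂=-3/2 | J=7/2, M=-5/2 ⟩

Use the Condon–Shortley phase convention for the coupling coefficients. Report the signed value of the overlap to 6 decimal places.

−√(10/63) = -0.398410

triangle: 2!·4!·3!/10! = 288/3628800
(j±m)!: 2!·4!·1!·4!·1!·6! = 829440
prefactor² = (2J+1)·Δ·N² = 18432/35
  k=0: +1/(0!·2!·4!·1!·0!·2!) = 1/96
  k=1: −1/(1!·1!·3!·0!·1!·3!) = -1/36
Σ = -5/288  ⇒  CG² = 18432/35·(-5/288)² = 10/63
CG = −√(10/63) = -0.398410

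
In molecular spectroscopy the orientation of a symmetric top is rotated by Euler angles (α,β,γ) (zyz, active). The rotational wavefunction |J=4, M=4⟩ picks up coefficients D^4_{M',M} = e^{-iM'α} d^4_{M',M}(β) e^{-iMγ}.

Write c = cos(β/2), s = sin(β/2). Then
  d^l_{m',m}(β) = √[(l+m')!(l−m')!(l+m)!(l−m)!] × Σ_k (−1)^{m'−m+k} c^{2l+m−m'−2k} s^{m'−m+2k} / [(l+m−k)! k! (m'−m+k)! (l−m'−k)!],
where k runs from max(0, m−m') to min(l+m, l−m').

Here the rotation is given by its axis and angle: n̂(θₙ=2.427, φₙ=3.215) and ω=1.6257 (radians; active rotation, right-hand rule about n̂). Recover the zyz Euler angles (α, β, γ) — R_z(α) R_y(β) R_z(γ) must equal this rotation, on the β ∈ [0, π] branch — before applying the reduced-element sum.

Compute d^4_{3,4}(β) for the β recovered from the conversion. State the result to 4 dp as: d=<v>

Axis–angle → zyz. n̂ = (sinθₙcosφₙ, sinθₙsinφₙ, cosθₙ) = (-0.653545, -0.048061, -0.755360), ω = 1.6257.
R = I cosω + sinω [n̂]ₓ + (1−cosω) n̂n̂ᵀ gives
  R = [+0.395684, +0.787356, +0.472763; -0.721088, -0.052439, +0.690856; +0.568741, -0.614264, +0.547004]
β = atan2(√(R₁₃²+R₂₃²), R₃₃) = 0.992016; α = atan2(R₂₃, R₁₃) mod 2π = 0.970675; γ = atan2(R₃₂, −R₃₁) mod 2π = 3.965453
d^4_{3,4}(β=0.9920) via the finite sum:
Half-angle: c=0.879490, s=0.475918. N=√(5040·1·40320·1)=14255.272709
The bounds max(0,m−m')=1 and min(l+m,l−m')=1 give 1 term
  k=1: (−1)^0·14255.2727/(5040)·0.8795^7·0.4759^1 = +0.547888
d^4_{3,4}(0.9920) = +0.547888

d=0.5479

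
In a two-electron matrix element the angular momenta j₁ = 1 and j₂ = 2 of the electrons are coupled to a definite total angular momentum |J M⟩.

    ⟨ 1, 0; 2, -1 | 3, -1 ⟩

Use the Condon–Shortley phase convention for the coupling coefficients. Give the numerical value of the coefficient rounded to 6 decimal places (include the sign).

+0.730297  (= +√(8/15))

√[7·0!2!4!/7! · 1!1!1!3!2!4!] = √(96/5)
  +(−1)^0/∏(0,0,1,1,1,3)! = 1/6  (running 1/6)
⟨..|..⟩ = √(96/5)·(1/6) = +0.730297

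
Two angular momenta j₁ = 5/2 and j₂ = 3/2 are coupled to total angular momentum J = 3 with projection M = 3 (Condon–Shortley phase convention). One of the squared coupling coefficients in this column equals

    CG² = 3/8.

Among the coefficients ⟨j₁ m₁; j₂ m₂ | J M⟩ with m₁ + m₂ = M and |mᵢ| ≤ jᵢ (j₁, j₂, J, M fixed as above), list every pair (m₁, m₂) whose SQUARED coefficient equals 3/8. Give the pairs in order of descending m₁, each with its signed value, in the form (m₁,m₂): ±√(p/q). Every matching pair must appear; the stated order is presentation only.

(3/2,3/2): −√(3/8)

Admissible pairs with m₁+m₂ = M = 3: (3/2,3/2), (5/2,1/2)
  (m₁,m₂)=(5/2,1/2): CG² = 5/8, CG = +√(5/8)
  (m₁,m₂)=(3/2,3/2): CG² = 3/8, CG = −√(3/8)   ← matches the target
Pairs with CG² = 3/8: (3/2,3/2): −√(3/8)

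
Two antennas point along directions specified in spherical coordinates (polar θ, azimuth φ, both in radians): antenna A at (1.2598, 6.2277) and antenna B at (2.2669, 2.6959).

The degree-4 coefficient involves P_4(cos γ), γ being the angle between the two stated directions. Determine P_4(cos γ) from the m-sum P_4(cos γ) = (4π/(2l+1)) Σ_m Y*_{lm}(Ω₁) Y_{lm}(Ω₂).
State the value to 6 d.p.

Expand P_4 via completeness: Σ_{m} conj(Y_{4,m}) at Ω₁ times Y_{4,m} at Ω₂ —
  m=-4: Y*=(0.354618, -0.080023)  Y=(-0.032280, 0.149996)  product (0.000556, 0.055775)
  m=-3: Y*=(0.325933, -0.054760)  Y=(0.083987, 0.352784)  product (0.046693, 0.110385)
  m=-2: Y*=(-0.103814, 0.011568)  Y=(0.232464, 0.287814)  product (-0.027462, -0.027190)
  m=-1: Y*=(-0.322632, 0.017920)  Y=(-0.025571, -0.012217)  product (0.008469, 0.003483)
  m=+0: Y*=(0.052648, -0.000000)  Y=(-0.361573, 0.000000)  product (-0.019036, 0.000000)
  m=+1: Y*=(0.322632, 0.017920)  Y=(0.025571, -0.012217)  product (0.008469, -0.003483)
  m=+2: Y*=(-0.103814, -0.011568)  Y=(0.232464, -0.287814)  product (-0.027462, 0.027190)
  m=+3: Y*=(-0.325933, -0.054760)  Y=(-0.083987, 0.352784)  product (0.046693, -0.110385)
  m=+4: Y*=(0.354618, 0.080023)  Y=(-0.032280, -0.149996)  product (0.000556, -0.055775)
Σ over m = (0.037474, 0.000000); ×(4π/9) → (0.052324, 0.000000). Real part: 0.052324

0.052324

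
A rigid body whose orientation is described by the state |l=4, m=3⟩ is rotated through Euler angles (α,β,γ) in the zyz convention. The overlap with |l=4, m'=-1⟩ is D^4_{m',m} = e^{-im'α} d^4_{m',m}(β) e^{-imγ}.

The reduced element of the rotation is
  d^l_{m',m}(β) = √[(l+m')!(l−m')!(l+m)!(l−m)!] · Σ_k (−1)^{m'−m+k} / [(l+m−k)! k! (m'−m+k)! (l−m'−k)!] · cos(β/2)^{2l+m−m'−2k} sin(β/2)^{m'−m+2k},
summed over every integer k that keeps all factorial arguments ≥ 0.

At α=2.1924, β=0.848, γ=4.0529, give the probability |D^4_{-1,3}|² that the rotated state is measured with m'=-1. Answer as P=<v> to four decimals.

D^4_{-1,3}(2.1924,0.8480,4.0529) = e^{-i·-1·2.1924}·d^4_{-1,3}(0.8480)·e^{-i·3·4.0529}. Compute d first:
With c≡cos(β/2)=0.911451 and s≡sin(β/2)=0.411410, N=[6·120·5040·1]^{1/2}=1904.940944
The bounds max(0,m−m')=4 and min(l+m,l−m')=5 give 2 terms
  k=4: (−1)^0·1904.9409/(144)·0.9115^4·0.4114^4 = +0.261547
  k=5: (−1)^1·1904.9409/(240)·0.9115^2·0.4114^6 = -0.031973
d^4_{-1,3}(0.8480) = +0.261547 -0.031973 = +0.229574
|D^4_{-1,3}|² = |d^4_{-1,3}(β)|² = (+0.229574)² = 0.052704 (the z-rotation phases have unit modulus)

P=0.0527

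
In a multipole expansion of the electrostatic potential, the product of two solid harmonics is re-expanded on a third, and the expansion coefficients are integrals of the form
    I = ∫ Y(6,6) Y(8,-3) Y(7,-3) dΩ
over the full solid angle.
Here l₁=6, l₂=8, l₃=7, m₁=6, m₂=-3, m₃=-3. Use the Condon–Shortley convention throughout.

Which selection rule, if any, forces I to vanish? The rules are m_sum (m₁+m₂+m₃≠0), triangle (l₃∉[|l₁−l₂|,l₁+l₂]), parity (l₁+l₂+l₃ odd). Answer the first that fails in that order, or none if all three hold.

parity

m₁+m₂+m₃ = 6 − 3 − 3 = 0  ✓
triangle: |6−8|=2 ≤ l₃=7 ≤ 6+8=14  ✓
parity: l₁+l₂+l₃ = 21 is odd  ✗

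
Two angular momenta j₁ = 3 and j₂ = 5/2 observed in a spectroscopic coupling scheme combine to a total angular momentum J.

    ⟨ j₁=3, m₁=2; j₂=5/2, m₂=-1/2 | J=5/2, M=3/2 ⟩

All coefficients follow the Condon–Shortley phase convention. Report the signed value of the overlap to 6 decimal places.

−√(1/14) = -0.267261

j₁+j₂−J=3  J+j₁−j₂=3  J−j₁+j₂=2  j₁+j₂+J+1=9
(j₁±m₁, j₂±m₂, J±M) = (5,1,2,3,4,1)
P² = 288/7
sum k=0..1:
  [0] +1/24 = 1/24
  [1] −1/12 = -1/12
S = -1/24
C² = P²·S² = 1/14 ; C = -0.267261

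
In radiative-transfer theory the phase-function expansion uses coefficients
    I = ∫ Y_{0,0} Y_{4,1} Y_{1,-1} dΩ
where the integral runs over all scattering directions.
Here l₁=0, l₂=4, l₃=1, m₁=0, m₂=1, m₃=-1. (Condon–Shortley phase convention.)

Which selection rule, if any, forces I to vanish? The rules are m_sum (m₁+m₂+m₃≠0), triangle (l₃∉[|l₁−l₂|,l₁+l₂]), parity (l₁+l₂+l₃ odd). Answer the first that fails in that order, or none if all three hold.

m₁+m₂+m₃ = 0 + 1 − 1 = 0  ✓
triangle: need |l₁−l₂| ≤ l₃ ≤ l₁+l₂ = [4,4]; l₃=1 is outside  ✗
parity: l₁+l₂+l₃ = 5 is odd

triangle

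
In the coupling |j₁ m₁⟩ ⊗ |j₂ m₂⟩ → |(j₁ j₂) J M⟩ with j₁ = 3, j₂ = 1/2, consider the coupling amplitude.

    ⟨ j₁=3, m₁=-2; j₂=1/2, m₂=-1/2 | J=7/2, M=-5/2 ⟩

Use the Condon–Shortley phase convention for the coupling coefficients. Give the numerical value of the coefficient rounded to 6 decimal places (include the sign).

j₁+j₂−J=0  J+j₁−j₂=6  J−j₁+j₂=1  j₁+j₂+J+1=8
(j₁±m₁, j₂±m₂, J±M) = (1,5,0,1,1,6)
P² = 86400/7
sum k=0..0:
  [0] +1/120 = 1/120
S = 1/120
C² = P²·S² = 6/7 ; C = +0.925820

+0.925820  (= +√(6/7))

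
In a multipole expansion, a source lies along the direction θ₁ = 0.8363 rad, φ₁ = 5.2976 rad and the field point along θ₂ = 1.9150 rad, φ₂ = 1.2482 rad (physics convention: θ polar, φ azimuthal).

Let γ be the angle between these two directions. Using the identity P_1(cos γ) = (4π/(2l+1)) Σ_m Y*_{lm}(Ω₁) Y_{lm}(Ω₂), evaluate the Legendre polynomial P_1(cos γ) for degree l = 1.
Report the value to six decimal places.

Expand P_1 via completeness: Σ_{m} conj(Y_{1,m}) at Ω₁ times Y_{1,m} at Ω₂ —
  m=-1: Y*=0.14164 - 0.21375j  Y=0.10311 - 0.30845j  product -0.05133 - 0.06573j
  m=+0: Y*=0.32747 + 0.00000j  Y=-0.16488 + 0.00000j  product -0.05399 + 0.00000j
  m=+1: Y*=-0.14164 - 0.21375j  Y=-0.10311 - 0.30845j  product -0.05133 + 0.06573j
Accumulated sum -0.15665 + 0.00000j; after 4π/(2l+1) scaling, -0.65615 + 0.00000j ⇒ P_1 = -0.656155

-0.656155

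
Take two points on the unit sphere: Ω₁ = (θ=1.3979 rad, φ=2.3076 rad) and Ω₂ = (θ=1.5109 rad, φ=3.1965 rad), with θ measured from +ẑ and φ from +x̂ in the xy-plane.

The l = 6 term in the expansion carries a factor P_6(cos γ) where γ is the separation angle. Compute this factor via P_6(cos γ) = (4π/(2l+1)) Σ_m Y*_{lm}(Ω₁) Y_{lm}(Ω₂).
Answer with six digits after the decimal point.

Expand P_6 via completeness: Σ_{m} conj(Y_{6,m}) at Ω₁ times Y_{6,m} at Ω₂ —
  m=-6: (0.126896, 0.422817) × (0.452209, -0.154612) = (0.122756, 0.171582)  (running Σ = (0.122756, 0.171582))
  m=-5: (0.137862, -0.228729) × (-0.095561, 0.026915) = (-0.007018, 0.025568)  (running Σ = (0.115738, 0.197150))
  m=-4: (0.222327, -0.043768) × (-0.332093, 0.074133) = (-0.070589, 0.031017)  (running Σ = (0.045149, 0.228167))
  m=-3: (-0.229865, -0.171007) × (0.113267, -0.018828) = (-0.029256, -0.015041)  (running Σ = (0.015893, 0.213125))
  m=-2: (-0.015217, -0.156077) × (0.301904, -0.033287) = (-0.009789, -0.046614)  (running Σ = (0.006104, 0.166511))
  m=-1: (-0.194265, 0.214126) × (-0.120267, 0.006610) = (0.021948, -0.027036)  (running Σ = (0.028052, 0.139475))
  m=0: (-0.137456, -0.000000) × (-0.294185, 0.000000) = (0.040438, 0.000000)  (running Σ = (0.068490, 0.139475))
  m=1: (0.194265, 0.214126) × (0.120267, 0.006610) = (0.021948, 0.027036)  (running Σ = (0.090438, 0.166511))
  m=2: (-0.015217, 0.156077) × (0.301904, 0.033287) = (-0.009789, 0.046614)  (running Σ = (0.080648, 0.213125))
  m=3: (0.229865, -0.171007) × (-0.113267, -0.018828) = (-0.029256, 0.015041)  (running Σ = (0.051393, 0.228167))
  m=4: (0.222327, 0.043768) × (-0.332093, -0.074133) = (-0.070589, -0.031017)  (running Σ = (-0.019196, 0.197150))
  m=5: (-0.137862, -0.228729) × (0.095561, 0.026915) = (-0.007018, -0.025568)  (running Σ = (-0.026214, 0.171582))
  m=6: (0.126896, -0.422817) × (0.452209, 0.154612) = (0.122756, -0.171582)  (running Σ = (0.096542, -0.000000))
Total Σ_m = (0.096542, -0.000000). Multiply by 0.966644: (0.093322, -0.000000). P_6(cos γ) = 0.093322

0.093322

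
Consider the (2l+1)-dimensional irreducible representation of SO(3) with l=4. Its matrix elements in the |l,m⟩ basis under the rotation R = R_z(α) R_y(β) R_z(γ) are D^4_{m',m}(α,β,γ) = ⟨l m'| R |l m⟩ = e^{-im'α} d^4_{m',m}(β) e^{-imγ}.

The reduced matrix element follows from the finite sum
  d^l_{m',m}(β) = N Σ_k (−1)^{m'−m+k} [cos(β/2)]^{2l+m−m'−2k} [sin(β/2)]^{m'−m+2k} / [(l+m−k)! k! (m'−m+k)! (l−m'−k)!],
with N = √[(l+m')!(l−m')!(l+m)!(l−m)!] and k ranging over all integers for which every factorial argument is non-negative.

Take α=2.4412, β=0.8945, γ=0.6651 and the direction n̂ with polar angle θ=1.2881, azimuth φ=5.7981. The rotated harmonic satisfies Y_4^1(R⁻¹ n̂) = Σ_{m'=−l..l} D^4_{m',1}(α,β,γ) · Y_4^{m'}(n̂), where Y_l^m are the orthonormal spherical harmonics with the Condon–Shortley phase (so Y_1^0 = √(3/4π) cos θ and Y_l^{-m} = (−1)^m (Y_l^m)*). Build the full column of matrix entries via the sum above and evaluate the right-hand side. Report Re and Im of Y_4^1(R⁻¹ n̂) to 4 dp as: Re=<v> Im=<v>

Re=0.1658 Im=-0.0731

Need the full column D^4_{m',1} for m'=−4..4 at α=2.4412, β=0.8945, γ=0.6651.
cos(β/2)=0.901640, sin(β/2)=0.432488
d^4_{-4,1}: single k=5 term ⇒ +0.082997;  D = -0.078650+0.026508i
d^4_{-3,1}: k∈[4..5] ⇒ +0.305877 -0.042226 = +0.263651;  D = +0.245299+0.096645i
d^4_{-2,1}: k∈[3..5] ⇒ +0.681713 -0.235274 +0.010826 = +0.457265;  D = -0.217251-0.402360i
d^4_{-1,1}: k∈[2..5] ⇒ +1.004954 -0.693663 +0.079799 -0.001224 = +0.389866;  D = -0.079480+0.381679i
d^4_{0,1}: k∈[1..4] ⇒ +0.936959 -1.293460 +0.297601 -0.011412 = -0.070312;  D = -0.055326+0.043392i
d^4_{1,1}: k∈[0..3] ⇒ +0.436782 -1.507430 +0.693663 -0.053200 = -0.430185;  D = +0.429917+0.015179i
d^4_{2,1}: k∈[0..2] ⇒ -0.888877 +1.022570 -0.156849 = -0.023157;  D = -0.017168-0.015540i
d^4_{3,1}: k∈[0..1] ⇒ +0.797657 -0.305877 = +0.491781;  D = -0.066052-0.487325i
d^4_{4,1}: single k=0 term ⇒ -0.360729;  D = +0.193345-0.304537i
Y_4^{m'}(θ=1.2881,φ=5.7981) and Σ D·Y over m':
  (-0.0787+0.0265i)·(-0.1359+0.3509i)  (+0.2453+0.0966i)·(+0.0356+0.3071i)  (-0.2173-0.4024i)·(-0.0794-0.1159i)  (-0.0795+0.3817i)·(-0.2753-0.1451i)  (-0.0553+0.0434i)·(+0.0928+0.0000i)  (+0.4299+0.0152i)·(+0.2753-0.1451i)  (-0.0172-0.0155i)·(-0.0794+0.1159i)  (-0.0661-0.4873i)·(-0.0356+0.3071i)  (+0.1933-0.3045i)·(-0.1359-0.3509i)
Y_4^1(R⁻¹ n̂) = +0.165769-0.073128i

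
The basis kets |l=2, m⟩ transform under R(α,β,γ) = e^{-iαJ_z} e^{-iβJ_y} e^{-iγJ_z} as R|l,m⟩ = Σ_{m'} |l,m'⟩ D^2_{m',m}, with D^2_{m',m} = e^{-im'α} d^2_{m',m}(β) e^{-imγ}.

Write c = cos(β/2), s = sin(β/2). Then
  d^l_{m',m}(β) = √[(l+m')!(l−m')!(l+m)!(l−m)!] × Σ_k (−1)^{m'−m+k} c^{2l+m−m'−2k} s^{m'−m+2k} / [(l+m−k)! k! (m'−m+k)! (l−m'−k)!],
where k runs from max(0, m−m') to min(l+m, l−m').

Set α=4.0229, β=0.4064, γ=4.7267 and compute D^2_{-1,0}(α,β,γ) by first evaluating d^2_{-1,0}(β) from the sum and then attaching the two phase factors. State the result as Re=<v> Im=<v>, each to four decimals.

D^2_{-1,0}(4.0229,0.4064,4.7267) = e^{-i·-1·4.0229}·d^2_{-1,0}(0.4064)·e^{-i·0·4.7267}. Compute d first:
With c≡cos(β/2)=0.979426 and s≡sin(β/2)=0.201805, N=[1·6·2·2]^{1/2}=4.898979
The bounds max(0,m−m')=1 and min(l+m,l−m')=2 give 2 terms
  k=1: (−1)^0·4.8990/(2)·0.9794^3·0.2018^1 = +0.464431
  k=2: (−1)^1·4.8990/(2)·0.9794^1·0.2018^3 = -0.019717
d^2_{-1,0}(0.4064) = +0.464431 -0.019717 = +0.444714
Phases: e^{-i·(-1)·4.0229}=-0.636143-0.771571i, e^{-i·(0)·4.7267}=+1.000000+0.000000i ⇒ D=-0.282902-0.343129i

Re=-0.2829 Im=-0.3431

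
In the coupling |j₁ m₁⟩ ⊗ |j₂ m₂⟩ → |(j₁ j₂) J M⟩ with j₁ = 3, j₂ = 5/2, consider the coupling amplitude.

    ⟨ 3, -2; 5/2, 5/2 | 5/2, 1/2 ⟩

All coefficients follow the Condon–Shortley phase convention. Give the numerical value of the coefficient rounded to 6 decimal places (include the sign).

triangle: 3!×3!×2!/9! = 72/362880
(j±m)!: 1!×5!×5!×0!×3!×2! = 172800
prefactor² = (2J+1)×Δ×N² = 1440/7
  k=3: −1/(3!×0!×2!×2!×1!×0!) = -1/24
Σ = -1/24  ⇒  CG² = 1440/7×(-1/24)² = 5/14
CG = −√(5/14) = -0.597614

−√(5/14) = -0.597614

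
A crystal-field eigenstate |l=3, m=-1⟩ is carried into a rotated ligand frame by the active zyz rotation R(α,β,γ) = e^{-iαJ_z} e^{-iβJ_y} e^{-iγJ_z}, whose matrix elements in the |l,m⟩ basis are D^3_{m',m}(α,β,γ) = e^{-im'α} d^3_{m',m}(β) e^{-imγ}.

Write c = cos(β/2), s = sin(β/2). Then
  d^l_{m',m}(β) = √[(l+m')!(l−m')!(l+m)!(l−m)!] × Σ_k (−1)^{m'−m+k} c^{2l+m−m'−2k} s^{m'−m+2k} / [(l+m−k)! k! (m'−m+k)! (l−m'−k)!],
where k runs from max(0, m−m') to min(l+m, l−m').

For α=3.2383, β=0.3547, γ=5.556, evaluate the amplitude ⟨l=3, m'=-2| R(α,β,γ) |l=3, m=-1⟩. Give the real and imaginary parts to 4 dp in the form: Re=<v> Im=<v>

Re=0.4153 Im=-0.2454

D^3_{-2,-1}(3.2383,0.3547,5.5560) = e^{-i·-2·3.2383}·d^3_{-2,-1}(0.3547)·e^{-i·-1·5.5560}. Compute d first:
Half-angle: c=0.984315, s=0.176422. N=√(1·120·2·24)=75.894664
Admissible k: 1..2 (factorial args all ≥0)
  k=1: (−1)^0·75.8947/(24)·0.9843^5·0.1764^1 = +0.515492
  k=2: (−1)^1·75.8947/(12)·0.9843^3·0.1764^3 = -0.033120
d^3_{-2,-1}(0.3547) = +0.515492 -0.033120 = +0.482372
Phases: e^{-i·(-2)·3.2383}=+0.981354+0.192211i, e^{-i·(-1)·5.5560}=+0.747048-0.664770i ⇒ D=+0.415272-0.245423i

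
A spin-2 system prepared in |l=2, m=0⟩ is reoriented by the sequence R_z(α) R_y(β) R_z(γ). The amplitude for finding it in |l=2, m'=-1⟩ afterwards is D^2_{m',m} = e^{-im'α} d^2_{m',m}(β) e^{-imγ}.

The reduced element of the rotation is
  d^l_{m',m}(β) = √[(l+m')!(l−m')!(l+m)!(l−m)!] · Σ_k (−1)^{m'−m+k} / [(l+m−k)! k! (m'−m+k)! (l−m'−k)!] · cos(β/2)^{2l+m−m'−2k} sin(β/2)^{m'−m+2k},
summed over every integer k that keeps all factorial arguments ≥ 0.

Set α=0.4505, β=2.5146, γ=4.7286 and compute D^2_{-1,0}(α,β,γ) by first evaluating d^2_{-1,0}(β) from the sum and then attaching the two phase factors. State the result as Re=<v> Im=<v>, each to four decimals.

First d^2_{-1,0}(β=2.5146), then the phase factors e^{-i(-1)α} and e^{-i(0)γ}:
c=cos(2.514600/2)=0.308386, s=sin(2.514600/2)=0.951261; N=√[1·6·2·2]=4.898979
k∈{1,2} keeps every argument non-negative
  k=1: (−1)^0·4.8990/(2)·0.3084^3·0.9513^1 = +0.068338
  k=2: (−1)^1·4.8990/(2)·0.3084^1·0.9513^3 = -0.650235
d^2_{-1,0}(2.5146) = +0.068338 -0.650235 = -0.581897
D = (+0.900230+0.435416i)·(-0.581897)·(+1.000000+0.000000i) = -0.523841-0.253367i

Re=-0.5238 Im=-0.2534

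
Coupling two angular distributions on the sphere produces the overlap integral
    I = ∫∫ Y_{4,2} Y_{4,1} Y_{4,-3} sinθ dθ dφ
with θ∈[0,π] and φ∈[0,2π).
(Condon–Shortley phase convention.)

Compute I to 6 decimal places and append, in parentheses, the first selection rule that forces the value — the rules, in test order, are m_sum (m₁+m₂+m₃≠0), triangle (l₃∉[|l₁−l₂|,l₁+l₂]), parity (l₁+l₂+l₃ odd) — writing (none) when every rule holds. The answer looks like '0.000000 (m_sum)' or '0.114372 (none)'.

Rules hold: Σm=0, L=12 even, 0≤4≤8.
N = 9·9·9 = 729
Δ = 4!·4!·4!/13! = 1/450450
Racah Σ t=0..4: t=0:+1/13824 t=1:−1/216 t=2:+1/64 t=3:−1/216 t=4:+1/13824 = 5/768
⇒ 3j(4 4 4; 0 0 0)² = 18/1001, sgn +1
Racah Σ t=1..2: t=1:−1/864 t=2:+1/576 = 1/1728
⇒ 3j(4 4 4; 2 1 -3)² = 5/1287, sgn -1
4πI² = N·(3j₀)²·(3jₘ)² = 7290/143143
I = -1·√(0.0509281/4π) = -0.06366105
No selection rule forces the value: the integral is nonzero (none).

-0.063661 (none)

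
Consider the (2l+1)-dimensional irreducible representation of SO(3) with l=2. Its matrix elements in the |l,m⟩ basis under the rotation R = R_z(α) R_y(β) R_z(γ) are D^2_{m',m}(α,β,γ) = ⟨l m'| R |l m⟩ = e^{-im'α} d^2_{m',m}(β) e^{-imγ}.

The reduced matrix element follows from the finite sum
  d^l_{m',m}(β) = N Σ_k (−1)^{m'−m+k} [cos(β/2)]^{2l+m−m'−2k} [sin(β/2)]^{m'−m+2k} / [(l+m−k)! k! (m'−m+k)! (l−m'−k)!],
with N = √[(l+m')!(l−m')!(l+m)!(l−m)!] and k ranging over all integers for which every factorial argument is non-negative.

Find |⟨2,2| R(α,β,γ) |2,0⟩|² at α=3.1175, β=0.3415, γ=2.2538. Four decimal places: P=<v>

P=0.0047

Split into d^2_{2,0}(β=0.3415) × two z-phases.
With c≡cos(β/2)=0.985458 and s≡sin(β/2)=0.169921, N=[24·1·2·2]^{1/2}=9.797959
k∈{0} keeps every argument non-negative
  k=0: (−1)^2·9.7980/(4)·0.9855^2·0.1699^2 = +0.068683
d^2_{2,0}(0.3415) = +0.068683
|D^2_{2,0}|² = |d^2_{2,0}(β)|² = (+0.068683)² = 0.004717 (the z-rotation phases have unit modulus)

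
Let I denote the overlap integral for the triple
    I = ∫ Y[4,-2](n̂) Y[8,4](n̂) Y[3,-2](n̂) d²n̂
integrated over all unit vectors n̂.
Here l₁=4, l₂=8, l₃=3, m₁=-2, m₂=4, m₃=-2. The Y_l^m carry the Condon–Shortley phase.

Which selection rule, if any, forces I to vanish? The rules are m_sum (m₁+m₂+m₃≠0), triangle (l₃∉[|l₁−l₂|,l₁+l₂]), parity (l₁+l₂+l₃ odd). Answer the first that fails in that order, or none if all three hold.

Σmᵢ = 0  ✓
l₃∈[|l₁−l₂|,l₁+l₂]=[4,12] required, l₃=3 fails  ✗
Σlᵢ = 15 ⇒ odd

triangle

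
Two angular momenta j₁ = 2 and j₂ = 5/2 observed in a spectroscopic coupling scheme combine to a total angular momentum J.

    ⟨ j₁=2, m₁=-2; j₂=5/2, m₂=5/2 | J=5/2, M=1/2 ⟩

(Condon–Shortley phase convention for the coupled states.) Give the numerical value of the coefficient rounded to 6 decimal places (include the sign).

+√(3/14) ≈ +0.462910

√[6·2!2!3!/8! · 0!4!5!0!3!2!] = √(864/7)
  +(−1)^2/∏(2,0,2,3,0,0)! = 1/24  (running 1/24)
⟨..|..⟩ = √(864/7)·(1/24) = +0.462910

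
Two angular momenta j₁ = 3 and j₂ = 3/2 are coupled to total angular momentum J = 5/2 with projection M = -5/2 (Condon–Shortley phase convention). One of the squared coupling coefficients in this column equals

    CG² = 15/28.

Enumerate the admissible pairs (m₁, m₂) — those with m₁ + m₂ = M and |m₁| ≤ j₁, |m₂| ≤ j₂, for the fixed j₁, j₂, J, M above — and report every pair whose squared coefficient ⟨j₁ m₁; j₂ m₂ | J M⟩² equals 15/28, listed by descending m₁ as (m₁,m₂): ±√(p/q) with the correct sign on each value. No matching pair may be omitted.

(-3,1/2): +√(15/28)

Admissible pairs with m₁+m₂ = M = -5/2: (-3,1/2), (-2,-1/2), (-1,-3/2)
  (m₁,m₂)=(-1,-3/2): CG² = 3/28, CG = +√(3/28)
  (m₁,m₂)=(-2,-1/2): CG² = 5/14, CG = −√(5/14)
  (m₁,m₂)=(-3,1/2): CG² = 15/28, CG = +√(15/28)   ← matches the target
Pairs with CG² = 15/28: (-3,1/2): +√(15/28)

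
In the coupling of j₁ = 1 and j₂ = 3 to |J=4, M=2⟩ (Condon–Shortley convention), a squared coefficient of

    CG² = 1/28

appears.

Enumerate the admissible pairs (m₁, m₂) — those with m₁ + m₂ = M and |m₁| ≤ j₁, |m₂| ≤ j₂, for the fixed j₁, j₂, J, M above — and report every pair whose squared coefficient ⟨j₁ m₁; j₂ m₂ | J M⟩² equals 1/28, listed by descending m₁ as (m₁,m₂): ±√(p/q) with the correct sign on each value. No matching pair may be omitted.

(-1,3): +√(1/28)

Admissible pairs with m₁+m₂ = M = 2: (-1,3), (0,2), (1,1)
  (m₁,m₂)=(1,1): CG² = 15/28, CG = +√(15/28)
  (m₁,m₂)=(0,2): CG² = 3/7, CG = +√(3/7)
  (m₁,m₂)=(-1,3): CG² = 1/28, CG = +√(1/28)   ← matches the target
Pairs with CG² = 1/28: (-1,3): +√(1/28)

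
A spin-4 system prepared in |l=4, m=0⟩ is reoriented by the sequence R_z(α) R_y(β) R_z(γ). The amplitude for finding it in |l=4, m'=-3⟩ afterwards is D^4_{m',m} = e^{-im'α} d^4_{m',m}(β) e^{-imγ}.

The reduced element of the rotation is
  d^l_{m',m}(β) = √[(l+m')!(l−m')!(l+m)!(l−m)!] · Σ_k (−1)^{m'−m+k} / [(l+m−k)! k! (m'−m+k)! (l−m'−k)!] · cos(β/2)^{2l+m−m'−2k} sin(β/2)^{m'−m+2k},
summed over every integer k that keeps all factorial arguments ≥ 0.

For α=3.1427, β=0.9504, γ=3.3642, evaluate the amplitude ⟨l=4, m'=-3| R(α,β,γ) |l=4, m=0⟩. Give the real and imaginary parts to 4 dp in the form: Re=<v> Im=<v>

Re=-0.4632 Im=-0.0015

First d^4_{-3,0}(β=0.9504), then the phase factors e^{-i(-3)α} and e^{-i(0)γ}:
Half-angle: c=0.889201, s=0.457516. N=√(1·5040·24·24)=1703.830978
k∈{3,4} keeps every argument non-negative
  k=3: (−1)^0·1703.8310/(144)·0.8892^5·0.4575^3 = +0.629918
  k=4: (−1)^1·1703.8310/(144)·0.8892^3·0.4575^5 = -0.166762
d^4_{-3,0}(0.9504) = +0.629918 -0.166762 = +0.463156
D = (-0.999994-0.003322i)·(+0.463156)·(+1.000000+0.000000i) = -0.463153-0.001539i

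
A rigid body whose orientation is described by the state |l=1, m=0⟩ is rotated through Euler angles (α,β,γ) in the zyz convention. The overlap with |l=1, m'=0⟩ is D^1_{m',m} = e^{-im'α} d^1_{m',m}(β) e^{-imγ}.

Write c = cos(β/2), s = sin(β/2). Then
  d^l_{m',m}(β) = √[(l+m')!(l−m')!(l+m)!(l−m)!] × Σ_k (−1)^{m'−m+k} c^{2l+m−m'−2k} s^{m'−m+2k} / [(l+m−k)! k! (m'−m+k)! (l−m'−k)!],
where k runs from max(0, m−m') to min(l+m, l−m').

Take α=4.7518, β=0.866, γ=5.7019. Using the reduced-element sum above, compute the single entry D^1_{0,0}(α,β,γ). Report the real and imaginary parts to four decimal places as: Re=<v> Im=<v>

D^1_{0,0}(4.7518,0.8660,5.7019) = e^{-i·0·4.7518}·d^1_{0,0}(0.8660)·e^{-i·0·5.7019}. Compute d first:
c=cos(0.866000/2)=0.907711, s=sin(0.866000/2)=0.419596; N=√[1·1·1·1]=1.000000
Admissible k: 0..1 (factorial args all ≥0)
  k=0: (−1)^0·1.0000/(1)·0.9077^2·0.4196^0 = +0.823939
  k=1: (−1)^1·1.0000/(1)·0.9077^0·0.4196^2 = -0.176061
d^1_{0,0}(0.8660) = +0.823939 -0.176061 = +0.647879
Attach z-rotation phases: D = e^{-i(0)(4.7518)}·(+0.647879)·e^{-i(0)(5.7019)} = +0.647879+0.000000i

Re=0.6479 Im=0.0000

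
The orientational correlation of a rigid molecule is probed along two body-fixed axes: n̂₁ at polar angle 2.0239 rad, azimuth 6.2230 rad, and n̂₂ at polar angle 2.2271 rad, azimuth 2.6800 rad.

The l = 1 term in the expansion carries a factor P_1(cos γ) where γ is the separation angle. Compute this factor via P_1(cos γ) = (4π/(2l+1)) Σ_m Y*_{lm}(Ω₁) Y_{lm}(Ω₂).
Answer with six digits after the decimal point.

Addition theorem: P_1(cos γ) = (4π/3) Σ_m Y*_{lm}(Ω₁) Y_{lm}(Ω₂), m = −1…1:
  m=-1: (+0.310069-0.018684i) × (-0.245073-0.121907i) = -0.078267-0.033221i  (running Σ = -0.078267-0.033221i)
  m=0: (-0.213890-0.000000i) × (-0.298142+0.000000i) = +0.063769+0.000000i  (running Σ = -0.014498-0.033221i)
  m=1: (-0.310069-0.018684i) × (+0.245073-0.121907i) = -0.078267+0.033221i  (running Σ = -0.092765+0.000000i)
Accumulated sum -0.092765+0.000000i; after 4π/(2l+1) scaling, -0.388572+0.000000i ⇒ P_1 = -0.388572

-0.388572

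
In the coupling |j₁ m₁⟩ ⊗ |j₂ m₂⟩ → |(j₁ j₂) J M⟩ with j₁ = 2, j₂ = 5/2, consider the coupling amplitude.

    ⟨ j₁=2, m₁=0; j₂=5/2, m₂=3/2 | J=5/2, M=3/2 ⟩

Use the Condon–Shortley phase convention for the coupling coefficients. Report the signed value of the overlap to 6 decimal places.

-0.119523

triangle: 2!·2!·3!/8! = 24/40320
(j±m)!: 2!·2!·4!·1!·4!·1! = 2304
prefactor² = (2J+1)·Δ·N² = 288/35
  k=1: −1/(1!·1!·1!·3!·1!·0!) = -1/6
  k=2: +1/(2!·0!·0!·2!·2!·1!) = 1/8
Σ = -1/24  ⇒  CG² = 288/35·(-1/24)² = 1/70
CG = −√(1/70) = -0.119523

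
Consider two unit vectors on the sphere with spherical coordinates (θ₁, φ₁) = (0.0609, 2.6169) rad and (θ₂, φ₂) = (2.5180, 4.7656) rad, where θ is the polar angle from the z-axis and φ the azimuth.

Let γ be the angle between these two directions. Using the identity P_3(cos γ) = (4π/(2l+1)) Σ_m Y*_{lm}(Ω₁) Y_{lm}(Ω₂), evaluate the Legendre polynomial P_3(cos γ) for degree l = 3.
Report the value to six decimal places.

-0.183352

Term-by-term m-sum for l=3 (normalisation 4π/7 = 1.795196):
  m=-3: Y*=0.00000 + 0.00009j  Y=-0.01321 - 0.08203j  product 0.00001 - 0.00000j
  m=-2: Y*=0.00188 - 0.00328j  Y=0.28131 - 0.03005j  product 0.00043 - 0.00098j
  m=-1: Y*=-0.06778 + 0.03923j  Y=0.02304 + 0.43250j  product -0.01853 - 0.02841j
  m=+0: Y*=0.73807 + 0.00000j  Y=-0.08936 + 0.00000j  product -0.06595 + 0.00000j
  m=+1: Y*=0.06778 + 0.03923j  Y=-0.02304 + 0.43250j  product -0.01853 + 0.02841j
  m=+2: Y*=0.00188 + 0.00328j  Y=0.28131 + 0.03005j  product 0.00043 + 0.00098j
  m=+3: Y*=-0.00000 + 0.00009j  Y=0.01321 - 0.08203j  product 0.00001 + 0.00000j
Total Σ_m = -0.10214 - 0.00000j. Multiply by 1.795196: -0.18335 - 0.00000j. P_3(cos γ) = -0.183352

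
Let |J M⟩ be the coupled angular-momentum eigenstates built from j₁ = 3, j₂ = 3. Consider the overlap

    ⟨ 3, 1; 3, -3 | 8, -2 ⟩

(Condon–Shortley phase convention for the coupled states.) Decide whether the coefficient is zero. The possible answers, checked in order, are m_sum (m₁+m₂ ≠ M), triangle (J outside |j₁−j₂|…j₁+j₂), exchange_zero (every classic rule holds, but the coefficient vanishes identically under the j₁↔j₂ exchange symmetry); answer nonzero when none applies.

m-sum: m₁+m₂ = 1+(-3) = -2, M = -2  ✓
triangle: need |j₁−j₂| ≤ J ≤ j₁+j₂, i.e. J ∈ [0, 6]; J = 8 is outside ✗ ⇒ coefficient is 0

triangle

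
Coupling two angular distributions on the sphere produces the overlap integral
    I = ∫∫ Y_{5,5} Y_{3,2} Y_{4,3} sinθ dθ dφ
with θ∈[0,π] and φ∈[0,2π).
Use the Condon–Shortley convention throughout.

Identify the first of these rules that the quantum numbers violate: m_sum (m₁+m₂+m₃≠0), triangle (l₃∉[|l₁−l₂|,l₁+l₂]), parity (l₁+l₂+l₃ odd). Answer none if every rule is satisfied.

m₁+m₂+m₃ = 5 + 2 + 3 = 10  ✗
triangle: |5−3|=2 ≤ l₃=4 ≤ 5+3=8
parity: l₁+l₂+l₃ = 12 is even

m_sum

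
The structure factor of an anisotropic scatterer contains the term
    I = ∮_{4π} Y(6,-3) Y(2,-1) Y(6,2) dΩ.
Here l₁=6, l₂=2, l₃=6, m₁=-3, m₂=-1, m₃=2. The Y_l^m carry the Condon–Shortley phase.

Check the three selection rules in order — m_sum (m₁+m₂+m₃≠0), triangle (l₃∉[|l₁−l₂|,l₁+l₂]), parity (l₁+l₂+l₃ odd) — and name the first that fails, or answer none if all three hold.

m_sum

Σmᵢ = -2  ✗
l₃∈[|l₁−l₂|,l₁+l₂]=[4,8], have l₃=6
Σlᵢ = 14 ⇒ even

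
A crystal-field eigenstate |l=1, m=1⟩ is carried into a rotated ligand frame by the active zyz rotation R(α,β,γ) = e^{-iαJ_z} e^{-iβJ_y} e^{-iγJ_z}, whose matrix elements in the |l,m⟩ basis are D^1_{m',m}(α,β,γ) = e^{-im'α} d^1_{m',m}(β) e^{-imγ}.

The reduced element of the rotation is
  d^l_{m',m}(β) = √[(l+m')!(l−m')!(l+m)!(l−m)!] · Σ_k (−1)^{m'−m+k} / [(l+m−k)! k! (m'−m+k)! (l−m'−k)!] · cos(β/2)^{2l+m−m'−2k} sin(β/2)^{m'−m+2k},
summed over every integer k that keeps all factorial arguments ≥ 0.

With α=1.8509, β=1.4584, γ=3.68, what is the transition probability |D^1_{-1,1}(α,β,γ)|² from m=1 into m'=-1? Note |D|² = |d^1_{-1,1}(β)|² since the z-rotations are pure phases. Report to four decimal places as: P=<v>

P=0.1971

Split into d^1_{-1,1}(β=1.4584) × two z-phases.
With c≡cos(β/2)=0.745708 and s≡sin(β/2)=0.666273, N=[1·2·2·1]^{1/2}=2.000000
The bounds max(0,m−m')=2 and min(l+m,l−m')=2 give 1 term
  k=2: (−1)^0·2.0000/(2)·0.7457^0·0.6663^2 = +0.443920
d^1_{-1,1}(1.4584) = +0.443920
|D^1_{-1,1}|² = |d^1_{-1,1}(β)|² = (+0.443920)² = 0.197065 (the z-rotation phases have unit modulus)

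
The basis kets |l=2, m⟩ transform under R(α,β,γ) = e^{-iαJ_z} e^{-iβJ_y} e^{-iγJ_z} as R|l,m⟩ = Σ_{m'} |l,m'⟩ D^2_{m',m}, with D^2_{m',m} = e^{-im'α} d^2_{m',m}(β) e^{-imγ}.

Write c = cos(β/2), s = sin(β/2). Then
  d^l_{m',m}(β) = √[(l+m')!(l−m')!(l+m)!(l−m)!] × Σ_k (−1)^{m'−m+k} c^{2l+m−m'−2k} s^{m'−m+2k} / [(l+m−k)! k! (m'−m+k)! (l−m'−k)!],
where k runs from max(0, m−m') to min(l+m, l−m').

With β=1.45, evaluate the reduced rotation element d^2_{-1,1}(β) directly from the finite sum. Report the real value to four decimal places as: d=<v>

d^2_{-1,1}(β=1.4500) via the finite sum:
Half-angle: c=0.748499, s=0.663135. N=√(1·6·6·1)=6.000000
k: max(0,(1)−(-1))=2 … min(2+(1),2−(-1))=3
  k=2: (−1)^0·6.0000/(2)·0.7485^2·0.6631^2 = +0.739109
  k=3: (−1)^1·6.0000/(6)·0.7485^0·0.6631^4 = -0.193379
d^2_{-1,1}(1.4500) = +0.739109 -0.193379 = +0.545730

d=0.5457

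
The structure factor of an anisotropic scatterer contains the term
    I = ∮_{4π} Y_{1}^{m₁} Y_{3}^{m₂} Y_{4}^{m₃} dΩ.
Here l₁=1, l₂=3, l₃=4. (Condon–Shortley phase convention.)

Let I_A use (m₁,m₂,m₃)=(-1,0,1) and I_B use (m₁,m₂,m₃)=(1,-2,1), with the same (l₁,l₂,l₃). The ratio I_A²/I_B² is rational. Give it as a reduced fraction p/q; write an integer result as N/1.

10/3

l's match ⇒ only the (l;m) 3-j factors differ between A and B.
A: triangle coeff Δ(1,3,4) = 1/252; Σ_t [0,0]: t=0:+1/72 = 1/72; (3j)²=5/126 [(1 3 4; -1 0 1)], sign=-1
B: triangle coeff Δ(1,3,4) = 1/252; Σ_t [0,0]: t=0:+1/240 = 1/240; (3j)²=1/84 [(1 3 4; 1 -2 1)], sign=-1
I_A²/I_B² = (5/126)/(1/84) = 10/3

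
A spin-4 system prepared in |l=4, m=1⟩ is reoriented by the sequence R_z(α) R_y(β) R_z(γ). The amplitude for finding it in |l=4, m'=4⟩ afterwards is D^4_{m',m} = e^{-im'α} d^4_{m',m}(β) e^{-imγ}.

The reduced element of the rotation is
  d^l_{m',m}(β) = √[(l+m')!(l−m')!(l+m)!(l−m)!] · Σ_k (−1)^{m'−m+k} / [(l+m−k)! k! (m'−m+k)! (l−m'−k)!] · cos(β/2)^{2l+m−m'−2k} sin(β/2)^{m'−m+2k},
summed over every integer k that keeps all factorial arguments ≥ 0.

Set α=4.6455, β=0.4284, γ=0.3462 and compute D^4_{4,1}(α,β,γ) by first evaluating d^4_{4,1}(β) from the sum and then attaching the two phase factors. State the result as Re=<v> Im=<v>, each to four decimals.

Split into d^4_{4,1}(β=0.4284) × two z-phases.
Half-angle: c=0.977147, s=0.212566. N=√(40320·1·120·6)=5387.986637
k∈{0} keeps every argument non-negative
  k=0: (−1)^3·5387.9866/(720)·0.9771^5·0.2126^3 = -0.064028
d^4_{4,1}(0.4284) = -0.064028
D = (+0.964420+0.264375i)·(-0.064028)·(+0.940669-0.339326i) = -0.063831+0.005030i

Re=-0.0638 Im=0.0050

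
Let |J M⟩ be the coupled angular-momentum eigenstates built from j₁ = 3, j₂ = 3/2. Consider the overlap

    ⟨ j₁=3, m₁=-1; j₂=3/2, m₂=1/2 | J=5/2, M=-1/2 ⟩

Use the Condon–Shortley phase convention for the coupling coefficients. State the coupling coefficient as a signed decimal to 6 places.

-0.119523  (= −√(1/70))

√[6·2!4!1!/8! · 2!4!2!1!2!3!] = √(288/35)
  +(−1)^1/∏(1,1,3,1,1,0)! = -1/6  (running -1/6)
  +(−1)^2/∏(2,0,2,0,2,1)! = 1/8  (running -1/24)
⟨..|..⟩ = √(288/35)·(-1/24) = -0.119523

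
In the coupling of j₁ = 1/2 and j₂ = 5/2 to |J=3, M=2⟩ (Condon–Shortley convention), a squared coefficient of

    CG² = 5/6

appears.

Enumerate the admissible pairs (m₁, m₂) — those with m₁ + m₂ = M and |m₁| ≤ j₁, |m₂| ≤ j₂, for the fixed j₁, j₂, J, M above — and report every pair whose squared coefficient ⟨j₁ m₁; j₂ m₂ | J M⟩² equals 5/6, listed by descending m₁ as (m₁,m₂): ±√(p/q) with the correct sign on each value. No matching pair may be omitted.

(1/2,3/2): +√(5/6)

Admissible pairs with m₁+m₂ = M = 2: (-1/2,5/2), (1/2,3/2)
  (m₁,m₂)=(1/2,3/2): CG² = 5/6, CG = +√(5/6)   ← matches the target
  (m₁,m₂)=(-1/2,5/2): CG² = 1/6, CG = +√(1/6)
Pairs with CG² = 5/6: (1/2,3/2): +√(5/6)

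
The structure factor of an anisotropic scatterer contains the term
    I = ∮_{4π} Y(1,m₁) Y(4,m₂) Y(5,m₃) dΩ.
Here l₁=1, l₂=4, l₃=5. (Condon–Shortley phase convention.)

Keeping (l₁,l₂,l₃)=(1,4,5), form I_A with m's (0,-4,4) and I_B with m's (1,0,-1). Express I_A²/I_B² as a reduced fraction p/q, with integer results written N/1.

3/5

Shared (l₁,l₂,l₃)=(1,4,5): N and (l;000)² cancel in I_A²/I_B².
A: Δ = 0!·2!·8!/11! = 1/495; Racah Σ t=0..0: t=0:+1/40320 = 1/40320; ⇒ 3j(1 4 5; 0 -4 4)² = 1/55, sgn -1
B: Δ = 0!·2!·8!/11! = 1/495; Racah Σ t=0..0: t=0:+1/1152 = 1/1152; ⇒ 3j(1 4 5; 1 0 -1)² = 1/33, sgn +1
I_A²/I_B² = (1/55)/(1/33) = 3/5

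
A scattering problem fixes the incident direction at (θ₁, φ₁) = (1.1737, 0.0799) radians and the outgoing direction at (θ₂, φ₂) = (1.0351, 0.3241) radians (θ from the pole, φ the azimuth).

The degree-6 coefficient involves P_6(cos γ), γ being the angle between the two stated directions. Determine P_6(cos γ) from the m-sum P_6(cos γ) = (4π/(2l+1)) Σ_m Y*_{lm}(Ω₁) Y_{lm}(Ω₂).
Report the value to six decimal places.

Term-by-term m-sum for l=6 (normalisation 4π/13 = 0.966644):
  term(m=-6) = (0.006117, -0.057712)   from Y*(Ω₁)=(0.263631, 0.137048), Y(Ω₂)=(-0.071324, -0.181834)
  term(m=-5) = (0.059414, -0.162867)   from Y*(Ω₁)=(0.397660, 0.167894), Y(Ω₂)=(-0.019955, -0.401139)
  term(m=-4) = (0.033923, -0.050230)   from Y*(Ω₁)=(0.158070, 0.052313), Y(Ω₂)=(0.098641, -0.350415)
  term(m=-3) = (0.005636, -0.005070)   from Y*(Ω₁)=(-0.260003, -0.063544), Y(Ω₂)=(-0.015957, 0.023400)
  term(m=-2) = (0.081468, -0.043287)   from Y*(Ω₁)=(-0.260875, -0.042046), Y(Ω₂)=(-0.278315, 0.210787)
  term(m=-1) = (-0.018587, 0.004631)   from Y*(Ω₁)=(0.183247, 0.014673), Y(Ω₂)=(-0.098776, 0.033183)
  term(m=+0) = (0.090591, 0.000000)   from Y*(Ω₁)=(0.281666, -0.000000), Y(Ω₂)=(0.321625, 0.000000)
  term(m=+1) = (-0.018587, -0.004631)   from Y*(Ω₁)=(-0.183247, 0.014673), Y(Ω₂)=(0.098776, 0.033183)
  term(m=+2) = (0.081468, 0.043287)   from Y*(Ω₁)=(-0.260875, 0.042046), Y(Ω₂)=(-0.278315, -0.210787)
  term(m=+3) = (0.005636, 0.005070)   from Y*(Ω₁)=(0.260003, -0.063544), Y(Ω₂)=(0.015957, 0.023400)
  term(m=+4) = (0.033923, 0.050230)   from Y*(Ω₁)=(0.158070, -0.052313), Y(Ω₂)=(0.098641, 0.350415)
  term(m=+5) = (0.059414, 0.162867)   from Y*(Ω₁)=(-0.397660, 0.167894), Y(Ω₂)=(0.019955, -0.401139)
  term(m=+6) = (0.006117, 0.057712)   from Y*(Ω₁)=(0.263631, -0.137048), Y(Ω₂)=(-0.071324, 0.181834)
Σ over m = (0.426532, 0.000000); ×(4π/13) → (0.412304, 0.000000). Real part: 0.412304

0.412304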